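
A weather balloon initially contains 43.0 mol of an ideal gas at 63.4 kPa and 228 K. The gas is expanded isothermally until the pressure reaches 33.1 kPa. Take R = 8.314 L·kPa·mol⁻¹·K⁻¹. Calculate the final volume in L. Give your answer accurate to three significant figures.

From PV = nRT: V₁ = nRT₁/P₁ = 1286 L.
Isothermal, so P V is constant: T₂ = T₁; V₂ = V₁·(P₁/P₂) = 2463 L.

V₂ ≈ 2.46e+03 L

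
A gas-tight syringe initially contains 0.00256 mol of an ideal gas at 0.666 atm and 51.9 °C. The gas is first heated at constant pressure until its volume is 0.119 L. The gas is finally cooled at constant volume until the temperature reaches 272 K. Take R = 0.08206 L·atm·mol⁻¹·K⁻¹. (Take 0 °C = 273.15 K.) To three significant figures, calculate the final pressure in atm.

P₃ ≈ 0.480 atm

Convert: T₁ = 325.0 K.
From PV = nRT: V₁ = nRT₁/P₁ = 0.1025 L.
P constant ⇒ V ∝ T: P₂ = P₁; T₂ = T₁·(V₂/V₁) = 377.3 K.
V constant ⇒ P ∝ T: V₃ = V₂; P₃ = P₂·(T₃/T₂) = 0.4802 atm.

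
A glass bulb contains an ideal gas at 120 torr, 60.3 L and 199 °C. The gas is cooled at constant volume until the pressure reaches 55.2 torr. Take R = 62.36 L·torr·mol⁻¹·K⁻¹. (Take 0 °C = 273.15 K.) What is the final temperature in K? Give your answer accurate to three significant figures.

Convert: T₁ = 472.1 K.
V constant ⇒ P ∝ T: V₂ = V₁; T₂ = T₁·(P₂/P₁) = 217.2 K.

T₂ ≈ 217 K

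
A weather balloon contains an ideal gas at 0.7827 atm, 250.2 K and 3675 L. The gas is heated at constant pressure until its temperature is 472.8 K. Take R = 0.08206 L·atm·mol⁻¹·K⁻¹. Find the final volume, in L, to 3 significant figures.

V₂ ≈ 6.94e+03 L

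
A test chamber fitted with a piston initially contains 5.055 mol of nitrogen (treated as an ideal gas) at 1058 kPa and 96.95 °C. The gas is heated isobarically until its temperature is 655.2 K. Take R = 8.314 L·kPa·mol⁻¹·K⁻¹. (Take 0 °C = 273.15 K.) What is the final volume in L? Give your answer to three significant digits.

Convert: T₁ = 370.1 K.
From PV = nRT: V₁ = nRT₁/P₁ = 14.70 L.
Isobaric, so V/T is constant: P₂ = P₁; V₂ = V₁·(T₂/T₁) = 26.03 L.

V₂ ≈ 26.0 L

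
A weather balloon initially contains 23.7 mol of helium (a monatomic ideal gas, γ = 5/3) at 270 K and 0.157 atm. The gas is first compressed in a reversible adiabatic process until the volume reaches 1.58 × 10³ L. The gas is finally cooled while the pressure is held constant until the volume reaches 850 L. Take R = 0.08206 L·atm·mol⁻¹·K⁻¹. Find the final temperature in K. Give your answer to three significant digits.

From PV = nRT: V₁ = nRT₁/P₁ = 3345 L.
Reversible adiabatic, γ = 5/3: T₂ = T₁·(V₁/V₂)^(γ−1) = 445.1 K; P₂ = P₁·(V₁/V₂)^γ = 0.5479 atm.
Isobaric, so V/T is constant: P₃ = P₂; T₃ = T₂·(V₃/V₂) = 239.5 K.

T₃ ≈ 239 K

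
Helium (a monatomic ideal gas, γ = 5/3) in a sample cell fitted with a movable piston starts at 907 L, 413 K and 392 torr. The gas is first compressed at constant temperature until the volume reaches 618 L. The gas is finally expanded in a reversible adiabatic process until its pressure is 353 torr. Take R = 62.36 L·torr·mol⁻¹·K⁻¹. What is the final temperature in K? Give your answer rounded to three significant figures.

T constant ⇒ Boyle's law P V = const: T₂ = T₁; P₂ = P₁·(V₁/V₂) = 575.3 torr.
Adiabatic (γ = 5/3), T V^(γ−1) and P V^γ constant: T₃ = T₂·(P₃/P₂)^((γ−1)/γ) = 339.7 K; V₃ = V₂·(P₂/P₃)^(1/γ) = 828.5 L.

T₃ ≈ 340 K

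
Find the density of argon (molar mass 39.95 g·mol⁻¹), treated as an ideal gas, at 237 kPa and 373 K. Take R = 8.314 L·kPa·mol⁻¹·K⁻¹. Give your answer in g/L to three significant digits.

ρ ≈ 3.05 g/L

ρ = PM/(RT) = (237 × 39.95) / (8.314 × 373.0)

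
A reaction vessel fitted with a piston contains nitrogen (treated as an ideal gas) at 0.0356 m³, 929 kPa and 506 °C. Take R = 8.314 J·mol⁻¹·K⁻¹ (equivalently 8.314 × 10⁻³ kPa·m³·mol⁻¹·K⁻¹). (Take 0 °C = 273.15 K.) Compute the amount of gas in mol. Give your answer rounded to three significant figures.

Convert: T = 779.15 K.
PV = nRT ⇒ n = PV/(RT) = (929 × 0.0356) / (8.314 × 10⁻³ × 779.15)

n ≈ 5.11 mol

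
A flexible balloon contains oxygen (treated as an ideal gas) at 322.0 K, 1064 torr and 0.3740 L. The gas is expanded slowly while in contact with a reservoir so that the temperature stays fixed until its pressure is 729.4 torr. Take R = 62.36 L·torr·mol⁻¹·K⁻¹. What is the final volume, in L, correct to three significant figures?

V₂ ≈ 0.546 L

Isothermal, so P V is constant: T₂ = T₁; V₂ = V₁·(P₁/P₂) = 0.5456 L.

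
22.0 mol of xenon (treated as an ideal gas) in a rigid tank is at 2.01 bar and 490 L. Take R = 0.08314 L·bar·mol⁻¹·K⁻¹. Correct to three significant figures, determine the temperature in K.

T ≈ 538 K

PV = nRT ⇒ T = PV/(nR) = (2.01 × 490) / (22.0 × 0.08314)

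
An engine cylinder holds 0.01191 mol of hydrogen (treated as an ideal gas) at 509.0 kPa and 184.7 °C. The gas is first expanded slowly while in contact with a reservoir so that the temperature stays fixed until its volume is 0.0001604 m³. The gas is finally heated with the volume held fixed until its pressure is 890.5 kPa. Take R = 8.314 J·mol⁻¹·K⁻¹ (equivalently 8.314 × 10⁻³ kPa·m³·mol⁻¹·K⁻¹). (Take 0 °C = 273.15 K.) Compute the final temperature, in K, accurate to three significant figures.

T₃ ≈ 1.44e+03 K

Convert: T₁ = 457.8 K.
From PV = nRT: V₁ = nRT₁/P₁ = 8.907e-05 m³.
Isothermal, so P V is constant: T₂ = T₁; P₂ = P₁·(V₁/V₂) = 282.6 kPa.
Isochoric, so P/T is constant: V₃ = V₂; T₃ = T₂·(P₃/P₂) = 1443 K.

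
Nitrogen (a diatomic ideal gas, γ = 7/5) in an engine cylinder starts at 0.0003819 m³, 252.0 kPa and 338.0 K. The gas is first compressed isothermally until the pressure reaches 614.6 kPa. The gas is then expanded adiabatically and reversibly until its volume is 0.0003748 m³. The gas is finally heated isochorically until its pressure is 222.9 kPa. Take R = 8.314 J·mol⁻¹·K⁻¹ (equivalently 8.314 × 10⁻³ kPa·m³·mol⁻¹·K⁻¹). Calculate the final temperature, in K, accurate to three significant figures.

Isothermal, so P V is constant: T₂ = T₁; V₂ = V₁·(P₁/P₂) = 0.0001566 m³.
Adiabatic (γ = 7/5), T V^(γ−1) and P V^γ constant: T₃ = T₂·(V₂/V₃)^(γ−1) = 238.4 K; P₃ = P₂·(V₂/V₃)^γ = 181.1 kPa.
Isochoric, so P/T is constant: V₄ = V₃; T₄ = T₃·(P₄/P₃) = 293.4 K.

T₄ ≈ 293 K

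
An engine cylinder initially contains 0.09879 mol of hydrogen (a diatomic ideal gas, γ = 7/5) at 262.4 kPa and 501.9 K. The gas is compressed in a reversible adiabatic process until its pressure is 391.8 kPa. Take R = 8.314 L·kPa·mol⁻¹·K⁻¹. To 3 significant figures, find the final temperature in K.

From PV = nRT: V₁ = nRT₁/P₁ = 1.571 L.
Reversible adiabatic, γ = 7/5: T₂ = T₁·(P₂/P₁)^((γ−1)/γ) = 562.8 K; V₂ = V₁·(P₁/P₂)^(1/γ) = 1.180 L.

T₂ ≈ 563 K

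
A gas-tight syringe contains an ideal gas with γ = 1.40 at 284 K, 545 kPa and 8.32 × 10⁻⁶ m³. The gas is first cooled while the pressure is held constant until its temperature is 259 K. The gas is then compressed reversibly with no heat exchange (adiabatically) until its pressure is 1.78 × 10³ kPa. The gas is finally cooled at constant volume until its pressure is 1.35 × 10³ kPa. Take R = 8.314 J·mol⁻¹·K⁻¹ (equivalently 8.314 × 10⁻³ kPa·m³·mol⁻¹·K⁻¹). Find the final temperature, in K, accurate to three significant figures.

Isobaric, so V/T is constant: P₂ = P₁; V₂ = V₁·(T₂/T₁) = 7.588e-06 m³.
Reversible adiabatic, γ = 1.40: T₃ = T₂·(P₃/P₂)^((γ−1)/γ) = 363.2 K; V₃ = V₂·(P₂/P₃)^(1/γ) = 3.258e-06 m³.
Isochoric, so P/T is constant: V₄ = V₃; T₄ = T₃·(P₄/P₃) = 275.5 K.

T₄ ≈ 275 K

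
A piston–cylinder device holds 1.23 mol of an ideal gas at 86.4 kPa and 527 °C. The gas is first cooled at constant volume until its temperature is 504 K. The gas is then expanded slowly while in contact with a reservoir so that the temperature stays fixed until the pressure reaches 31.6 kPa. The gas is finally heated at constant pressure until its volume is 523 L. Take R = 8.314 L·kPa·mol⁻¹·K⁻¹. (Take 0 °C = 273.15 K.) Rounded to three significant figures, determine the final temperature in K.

T₄ ≈ 1.62e+03 K

Convert: T₁ = 800.1 K.
From PV = nRT: V₁ = nRT₁/P₁ = 94.70 L.
Isochoric, so P/T is constant: V₂ = V₁; P₂ = P₁·(T₂/T₁) = 54.42 kPa.
Isothermal, so P V is constant: T₃ = T₂; V₃ = V₂·(P₂/P₃) = 163.1 L.
P constant ⇒ V ∝ T: P₄ = P₃; T₄ = T₃·(V₄/V₃) = 1616 K.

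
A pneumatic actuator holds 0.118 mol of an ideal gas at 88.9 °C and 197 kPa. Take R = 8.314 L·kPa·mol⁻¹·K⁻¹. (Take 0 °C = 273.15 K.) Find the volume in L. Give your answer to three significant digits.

Convert: T = 362.05 K.
PV = nRT ⇒ V = nRT/P = (0.118 × 8.314 × 362.05) / 197

V ≈ 1.80 L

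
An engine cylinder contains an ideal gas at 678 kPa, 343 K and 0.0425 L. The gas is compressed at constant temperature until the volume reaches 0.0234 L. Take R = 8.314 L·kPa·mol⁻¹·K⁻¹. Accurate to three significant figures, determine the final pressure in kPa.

Isothermal, so P V is constant: T₂ = T₁; P₂ = P₁·(V₁/V₂) = 1231 kPa.

P₂ ≈ 1.23e+03 kPa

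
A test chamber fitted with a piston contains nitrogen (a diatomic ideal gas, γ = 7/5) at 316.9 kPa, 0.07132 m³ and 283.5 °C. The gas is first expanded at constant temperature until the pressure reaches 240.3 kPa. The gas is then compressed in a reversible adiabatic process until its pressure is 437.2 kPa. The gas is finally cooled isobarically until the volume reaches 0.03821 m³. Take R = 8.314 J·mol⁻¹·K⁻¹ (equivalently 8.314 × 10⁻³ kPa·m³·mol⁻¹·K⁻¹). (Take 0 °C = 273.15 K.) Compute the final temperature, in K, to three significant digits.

T₄ ≈ 411 K

Convert: T₁ = 556.6 K.
Isothermal, so P V is constant: T₂ = T₁; V₂ = V₁·(P₁/P₂) = 0.09405 m³.
Adiabatic (γ = 7/5), T V^(γ−1) and P V^γ constant: T₃ = T₂·(P₃/P₂)^((γ−1)/γ) = 660.5 K; V₃ = V₂·(P₂/P₃)^(1/γ) = 0.06134 m³.
P constant ⇒ V ∝ T: P₄ = P₃; T₄ = T₃·(V₄/V₃) = 411.4 K.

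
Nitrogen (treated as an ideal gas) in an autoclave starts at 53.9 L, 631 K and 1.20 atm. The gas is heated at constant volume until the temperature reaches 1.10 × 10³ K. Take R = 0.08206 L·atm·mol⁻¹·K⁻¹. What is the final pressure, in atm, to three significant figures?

P₂ ≈ 2.09 atm

Isochoric, so P/T is constant: V₂ = V₁; P₂ = P₁·(T₂/T₁) = 2.092 atm.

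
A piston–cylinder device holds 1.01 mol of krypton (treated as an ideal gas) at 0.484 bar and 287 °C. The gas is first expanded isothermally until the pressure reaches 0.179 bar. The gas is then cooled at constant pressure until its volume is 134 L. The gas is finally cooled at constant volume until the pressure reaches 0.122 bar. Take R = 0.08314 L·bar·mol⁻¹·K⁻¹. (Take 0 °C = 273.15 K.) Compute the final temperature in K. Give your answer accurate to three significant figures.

T₄ ≈ 195 K

Convert: T₁ = 560.1 K.
From PV = nRT: V₁ = nRT₁/P₁ = 97.18 L.
Isothermal, so P V is constant: T₂ = T₁; V₂ = V₁·(P₁/P₂) = 262.8 L.
P constant ⇒ V ∝ T: P₃ = P₂; T₃ = T₂·(V₃/V₂) = 285.6 K.
V constant ⇒ P ∝ T: V₄ = V₃; T₄ = T₃·(P₄/P₃) = 194.7 K.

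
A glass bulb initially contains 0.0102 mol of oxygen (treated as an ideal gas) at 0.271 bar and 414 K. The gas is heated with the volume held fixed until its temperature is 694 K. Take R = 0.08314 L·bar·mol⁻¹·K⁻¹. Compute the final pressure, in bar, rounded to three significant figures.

From PV = nRT: V₁ = nRT₁/P₁ = 1.296 L.
V constant ⇒ P ∝ T: V₂ = V₁; P₂ = P₁·(T₂/T₁) = 0.4543 bar.

P₂ ≈ 0.454 bar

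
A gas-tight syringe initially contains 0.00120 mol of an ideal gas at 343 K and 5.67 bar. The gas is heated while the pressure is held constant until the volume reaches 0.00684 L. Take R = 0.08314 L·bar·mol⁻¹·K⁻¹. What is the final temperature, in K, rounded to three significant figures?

T₂ ≈ 389 K

From PV = nRT: V₁ = nRT₁/P₁ = 0.006035 L.
P constant ⇒ V ∝ T: P₂ = P₁; T₂ = T₁·(V₂/V₁) = 388.7 K.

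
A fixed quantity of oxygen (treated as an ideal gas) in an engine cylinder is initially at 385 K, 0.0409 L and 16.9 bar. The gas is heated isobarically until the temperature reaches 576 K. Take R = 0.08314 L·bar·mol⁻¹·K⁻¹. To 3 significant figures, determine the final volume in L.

P constant ⇒ V ∝ T: P₂ = P₁; V₂ = V₁·(T₂/T₁) = 0.06119 L.

V₂ ≈ 0.0612 L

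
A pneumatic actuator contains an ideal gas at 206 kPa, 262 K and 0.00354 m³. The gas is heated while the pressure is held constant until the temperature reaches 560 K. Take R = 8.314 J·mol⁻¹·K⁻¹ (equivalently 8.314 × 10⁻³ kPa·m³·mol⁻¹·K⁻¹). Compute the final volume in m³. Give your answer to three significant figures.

V₂ ≈ 0.00757 m³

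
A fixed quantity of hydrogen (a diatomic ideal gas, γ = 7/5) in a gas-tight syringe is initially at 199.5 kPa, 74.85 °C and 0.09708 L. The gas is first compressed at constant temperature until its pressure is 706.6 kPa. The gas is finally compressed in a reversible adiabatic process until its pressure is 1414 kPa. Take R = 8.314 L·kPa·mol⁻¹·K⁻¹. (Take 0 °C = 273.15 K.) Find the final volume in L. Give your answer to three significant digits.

Convert: T₁ = 348.0 K.
Isothermal, so P V is constant: T₂ = T₁; V₂ = V₁·(P₁/P₂) = 0.02741 L.
Adiabatic (γ = 7/5), T V^(γ−1) and P V^γ constant: T₃ = T₂·(P₃/P₂)^((γ−1)/γ) = 424.3 K; V₃ = V₂·(P₂/P₃)^(1/γ) = 0.01670 L.

V₃ ≈ 0.0167 L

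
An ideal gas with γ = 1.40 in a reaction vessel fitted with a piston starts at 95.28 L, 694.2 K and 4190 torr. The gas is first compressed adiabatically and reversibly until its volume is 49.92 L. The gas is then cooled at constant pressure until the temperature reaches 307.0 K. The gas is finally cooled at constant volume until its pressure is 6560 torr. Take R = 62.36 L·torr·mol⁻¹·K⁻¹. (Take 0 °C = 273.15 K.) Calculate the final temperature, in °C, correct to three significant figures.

T₄ ≈ -78.7 °C

Adiabatic (γ = 1.40), T V^(γ−1) and P V^γ constant: T₂ = T₁·(V₁/V₂)^(γ−1) = 899.0 K; P₂ = P₁·(V₁/V₂)^γ = 1.036e+04 torr.
Isobaric, so V/T is constant: P₃ = P₂; V₃ = V₂·(T₃/T₂) = 17.05 L.
Isochoric, so P/T is constant: V₄ = V₃; T₄ = T₃·(P₄/P₃) = 194.5 K.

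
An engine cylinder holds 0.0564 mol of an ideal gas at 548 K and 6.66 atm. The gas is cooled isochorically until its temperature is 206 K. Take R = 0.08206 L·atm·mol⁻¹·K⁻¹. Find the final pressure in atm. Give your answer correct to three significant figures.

From PV = nRT: V₁ = nRT₁/P₁ = 0.3808 L.
Isochoric, so P/T is constant: V₂ = V₁; P₂ = P₁·(T₂/T₁) = 2.504 atm.

P₂ ≈ 2.50 atm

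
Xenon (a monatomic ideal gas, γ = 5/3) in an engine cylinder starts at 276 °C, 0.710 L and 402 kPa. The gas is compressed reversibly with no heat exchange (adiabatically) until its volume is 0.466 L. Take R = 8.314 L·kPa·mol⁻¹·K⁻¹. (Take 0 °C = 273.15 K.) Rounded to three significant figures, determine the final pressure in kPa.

Convert: T₁ = 549.1 K.
Reversible adiabatic, γ = 5/3: T₂ = T₁·(V₁/V₂)^(γ−1) = 727.1 K; P₂ = P₁·(V₁/V₂)^γ = 811.0 kPa.

P₂ ≈ 811 kPa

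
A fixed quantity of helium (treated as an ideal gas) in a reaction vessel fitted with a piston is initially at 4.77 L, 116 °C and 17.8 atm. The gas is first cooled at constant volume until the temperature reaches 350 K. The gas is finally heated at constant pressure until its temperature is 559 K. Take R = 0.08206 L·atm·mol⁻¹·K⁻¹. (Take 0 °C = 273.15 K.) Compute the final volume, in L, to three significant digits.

Convert: T₁ = 389.1 K.
V constant ⇒ P ∝ T: V₂ = V₁; P₂ = P₁·(T₂/T₁) = 16.01 atm.
Isobaric, so V/T is constant: P₃ = P₂; V₃ = V₂·(T₃/T₂) = 7.618 L.

V₃ ≈ 7.62 L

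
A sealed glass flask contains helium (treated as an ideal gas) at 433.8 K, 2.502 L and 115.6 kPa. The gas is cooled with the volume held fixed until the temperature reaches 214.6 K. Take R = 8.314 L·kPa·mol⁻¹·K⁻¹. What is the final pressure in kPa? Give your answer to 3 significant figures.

Isochoric, so P/T is constant: V₂ = V₁; P₂ = P₁·(T₂/T₁) = 57.19 kPa.

P₂ ≈ 57.2 kPa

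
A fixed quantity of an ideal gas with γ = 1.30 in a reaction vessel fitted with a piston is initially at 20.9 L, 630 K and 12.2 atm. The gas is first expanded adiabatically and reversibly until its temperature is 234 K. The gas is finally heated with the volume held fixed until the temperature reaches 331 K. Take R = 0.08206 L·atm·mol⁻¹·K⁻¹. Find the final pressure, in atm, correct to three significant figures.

Adiabatic (γ = 1.30), T V^(γ−1) and P V^γ constant: P₂ = P₁·(T₂/T₁)^(γ/(γ−1)) = 0.1669 atm; V₂ = V₁·(T₁/T₂)^(1/(γ−1)) = 567.4 L.
Isochoric, so P/T is constant: V₃ = V₂; P₃ = P₂·(T₃/T₂) = 0.2361 atm.

P₃ ≈ 0.236 atm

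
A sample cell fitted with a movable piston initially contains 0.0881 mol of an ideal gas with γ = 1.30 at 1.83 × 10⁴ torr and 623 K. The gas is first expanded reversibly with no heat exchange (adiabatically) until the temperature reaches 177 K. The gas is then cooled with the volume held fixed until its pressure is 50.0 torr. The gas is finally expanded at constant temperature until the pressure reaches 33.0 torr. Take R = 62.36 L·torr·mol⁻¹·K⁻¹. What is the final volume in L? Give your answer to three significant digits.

From PV = nRT: V₁ = nRT₁/P₁ = 0.1870 L.
Adiabatic (γ = 1.30), T V^(γ−1) and P V^γ constant: P₂ = P₁·(T₂/T₁)^(γ/(γ−1)) = 78.38 torr; V₂ = V₁·(T₁/T₂)^(1/(γ−1)) = 12.41 L.
V constant ⇒ P ∝ T: V₃ = V₂; T₃ = T₂·(P₃/P₂) = 112.9 K.
T constant ⇒ Boyle's law P V = const: T₄ = T₃; V₄ = V₃·(P₃/P₄) = 18.80 L.

V₄ ≈ 18.8 L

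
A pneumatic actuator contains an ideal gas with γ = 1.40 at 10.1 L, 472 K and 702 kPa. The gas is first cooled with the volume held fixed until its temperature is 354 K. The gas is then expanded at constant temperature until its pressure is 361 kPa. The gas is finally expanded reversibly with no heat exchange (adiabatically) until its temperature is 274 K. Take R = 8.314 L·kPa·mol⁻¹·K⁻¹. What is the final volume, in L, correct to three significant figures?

V₄ ≈ 27.9 L

Isochoric, so P/T is constant: V₂ = V₁; P₂ = P₁·(T₂/T₁) = 526.5 kPa.
T constant ⇒ Boyle's law P V = const: T₃ = T₂; V₃ = V₂·(P₂/P₃) = 14.73 L.
Reversible adiabatic, γ = 1.40: P₄ = P₃·(T₄/T₃)^(γ/(γ−1)) = 147.3 kPa; V₄ = V₃·(T₃/T₄)^(1/(γ−1)) = 27.95 L.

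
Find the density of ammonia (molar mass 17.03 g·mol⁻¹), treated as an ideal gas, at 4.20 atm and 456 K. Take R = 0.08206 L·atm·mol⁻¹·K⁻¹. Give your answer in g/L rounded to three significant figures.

ρ = PM/(RT) = (4.20 × 17.03) / (0.08206 × 456.0)

ρ ≈ 1.91 g/L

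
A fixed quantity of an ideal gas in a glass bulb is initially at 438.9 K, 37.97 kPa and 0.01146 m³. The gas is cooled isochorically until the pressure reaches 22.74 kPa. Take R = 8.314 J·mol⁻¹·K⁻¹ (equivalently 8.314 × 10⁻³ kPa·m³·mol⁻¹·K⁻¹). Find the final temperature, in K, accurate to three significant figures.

Isochoric, so P/T is constant: V₂ = V₁; T₂ = T₁·(P₂/P₁) = 262.9 K.

T₂ ≈ 263 K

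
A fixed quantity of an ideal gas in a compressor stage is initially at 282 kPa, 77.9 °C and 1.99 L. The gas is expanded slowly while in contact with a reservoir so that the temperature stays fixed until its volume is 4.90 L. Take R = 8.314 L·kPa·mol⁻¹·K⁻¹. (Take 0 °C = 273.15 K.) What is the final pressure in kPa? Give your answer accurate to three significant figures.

Convert: T₁ = 351.0 K.
T constant ⇒ Boyle's law P V = const: T₂ = T₁; P₂ = P₁·(V₁/V₂) = 114.5 kPa.

P₂ ≈ 115 kPa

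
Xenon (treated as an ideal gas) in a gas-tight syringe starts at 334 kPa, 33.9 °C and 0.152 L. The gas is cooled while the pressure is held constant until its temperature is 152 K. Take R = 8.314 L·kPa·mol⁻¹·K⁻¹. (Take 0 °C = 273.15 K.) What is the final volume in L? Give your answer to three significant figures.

V₂ ≈ 0.0752 L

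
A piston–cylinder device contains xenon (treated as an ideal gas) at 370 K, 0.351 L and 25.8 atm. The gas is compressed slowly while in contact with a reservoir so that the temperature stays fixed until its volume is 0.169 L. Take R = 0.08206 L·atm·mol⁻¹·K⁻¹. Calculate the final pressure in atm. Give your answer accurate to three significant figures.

P₂ ≈ 53.6 atm

T constant ⇒ Boyle's law P V = const: T₂ = T₁; P₂ = P₁·(V₁/V₂) = 53.58 atm.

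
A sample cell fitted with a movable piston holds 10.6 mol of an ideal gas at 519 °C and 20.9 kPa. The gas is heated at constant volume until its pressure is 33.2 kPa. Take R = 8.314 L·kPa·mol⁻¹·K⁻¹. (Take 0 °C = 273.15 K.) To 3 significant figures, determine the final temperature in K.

Convert: T₁ = 792.1 K.
From PV = nRT: V₁ = nRT₁/P₁ = 3340 L.
Isochoric, so P/T is constant: V₂ = V₁; T₂ = T₁·(P₂/P₁) = 1258 K.

T₂ ≈ 1.26e+03 K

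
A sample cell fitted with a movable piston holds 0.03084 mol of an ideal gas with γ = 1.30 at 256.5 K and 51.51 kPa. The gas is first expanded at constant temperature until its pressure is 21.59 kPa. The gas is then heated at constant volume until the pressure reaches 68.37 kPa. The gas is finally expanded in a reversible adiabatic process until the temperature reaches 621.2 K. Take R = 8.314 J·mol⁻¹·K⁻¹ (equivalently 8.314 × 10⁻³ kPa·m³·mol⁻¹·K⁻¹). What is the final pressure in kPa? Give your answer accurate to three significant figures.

From PV = nRT: V₁ = nRT₁/P₁ = 0.001277 m³.
Isothermal, so P V is constant: T₂ = T₁; V₂ = V₁·(P₁/P₂) = 0.003046 m³.
Isochoric, so P/T is constant: V₃ = V₂; T₃ = T₂·(P₃/P₂) = 812.3 K.
Reversible adiabatic, γ = 1.30: P₄ = P₃·(T₄/T₃)^(γ/(γ−1)) = 21.39 kPa; V₄ = V₃·(T₃/T₄)^(1/(γ−1)) = 0.007447 m³.

P₄ ≈ 21.4 kPa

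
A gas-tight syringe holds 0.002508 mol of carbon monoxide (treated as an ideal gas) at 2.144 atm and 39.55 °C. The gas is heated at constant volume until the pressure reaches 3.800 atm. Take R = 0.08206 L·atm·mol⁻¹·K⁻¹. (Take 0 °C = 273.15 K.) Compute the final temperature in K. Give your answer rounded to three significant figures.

Convert: T₁ = 312.7 K.
From PV = nRT: V₁ = nRT₁/P₁ = 0.03002 L.
Isochoric, so P/T is constant: V₂ = V₁; T₂ = T₁·(P₂/P₁) = 554.2 K.

T₂ ≈ 554 K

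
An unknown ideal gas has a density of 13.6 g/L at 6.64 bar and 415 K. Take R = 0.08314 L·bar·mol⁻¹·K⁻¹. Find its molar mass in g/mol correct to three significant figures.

M ≈ 70.7 g/mol

ρ = PM/(RT) ⇒ M = ρRT/P = (13.6 × 0.08314 × 415.0) / 6.64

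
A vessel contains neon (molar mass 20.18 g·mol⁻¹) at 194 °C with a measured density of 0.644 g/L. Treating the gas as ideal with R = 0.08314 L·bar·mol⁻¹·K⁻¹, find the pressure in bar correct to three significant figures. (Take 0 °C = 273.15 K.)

ρ = PM/(RT) ⇒ P = ρRT/M = (0.644 × 0.08314 × 467.1) / 20.18

P ≈ 1.24 bar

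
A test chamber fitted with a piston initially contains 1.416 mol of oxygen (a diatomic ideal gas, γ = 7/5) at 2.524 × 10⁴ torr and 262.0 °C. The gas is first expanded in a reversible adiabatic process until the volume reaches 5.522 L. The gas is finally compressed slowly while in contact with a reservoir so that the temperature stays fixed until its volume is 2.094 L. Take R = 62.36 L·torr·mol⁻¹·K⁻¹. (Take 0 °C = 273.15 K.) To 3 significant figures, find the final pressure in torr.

P₃ ≈ 1.46e+04 torr

Convert: T₁ = 535.1 K.
From PV = nRT: V₁ = nRT₁/P₁ = 1.872 L.
Adiabatic (γ = 7/5), T V^(γ−1) and P V^γ constant: T₂ = T₁·(V₁/V₂)^(γ−1) = 347.2 K; P₂ = P₁·(V₁/V₂)^γ = 5552 torr.
Isothermal, so P V is constant: T₃ = T₂; P₃ = P₂·(V₂/V₃) = 1.464e+04 torr.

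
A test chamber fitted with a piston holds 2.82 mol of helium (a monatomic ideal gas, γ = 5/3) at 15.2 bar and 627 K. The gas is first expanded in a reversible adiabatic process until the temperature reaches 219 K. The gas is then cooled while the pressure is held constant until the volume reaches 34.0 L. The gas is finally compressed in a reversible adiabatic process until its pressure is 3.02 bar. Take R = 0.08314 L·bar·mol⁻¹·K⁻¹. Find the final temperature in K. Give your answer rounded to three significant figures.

From PV = nRT: V₁ = nRT₁/P₁ = 9.671 L.
Reversible adiabatic, γ = 5/3: P₂ = P₁·(T₂/T₁)^(γ/(γ−1)) = 1.096 bar; V₂ = V₁·(T₁/T₂)^(1/(γ−1)) = 46.85 L.
Isobaric, so V/T is constant: P₃ = P₂; T₃ = T₂·(V₃/V₂) = 158.9 K.
Reversible adiabatic, γ = 5/3: T₄ = T₃·(P₄/P₃)^((γ−1)/γ) = 238.4 K; V₄ = V₃·(P₃/P₄)^(1/γ) = 18.51 L.

T₄ ≈ 238 K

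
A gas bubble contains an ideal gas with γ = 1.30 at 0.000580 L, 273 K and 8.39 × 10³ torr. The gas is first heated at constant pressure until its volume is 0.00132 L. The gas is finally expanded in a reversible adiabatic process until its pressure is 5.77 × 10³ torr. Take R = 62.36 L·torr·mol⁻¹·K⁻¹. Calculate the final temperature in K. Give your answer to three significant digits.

Isobaric, so V/T is constant: P₂ = P₁; T₂ = T₁·(V₂/V₁) = 621.3 K.
Reversible adiabatic, γ = 1.30: T₃ = T₂·(P₃/P₂)^((γ−1)/γ) = 569.9 K; V₃ = V₂·(P₂/P₃)^(1/γ) = 0.001761 L.

T₃ ≈ 570 K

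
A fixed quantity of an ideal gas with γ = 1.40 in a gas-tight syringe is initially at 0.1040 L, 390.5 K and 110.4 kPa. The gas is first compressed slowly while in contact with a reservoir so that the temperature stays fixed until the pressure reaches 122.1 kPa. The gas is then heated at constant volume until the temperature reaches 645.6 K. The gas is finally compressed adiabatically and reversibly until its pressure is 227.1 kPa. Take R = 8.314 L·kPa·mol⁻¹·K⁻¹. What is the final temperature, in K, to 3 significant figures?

T₄ ≈ 668 K

T constant ⇒ Boyle's law P V = const: T₂ = T₁; V₂ = V₁·(P₁/P₂) = 0.09403 L.
Isochoric, so P/T is constant: V₃ = V₂; P₃ = P₂·(T₃/T₂) = 201.9 kPa.
Adiabatic (γ = 1.40), T V^(γ−1) and P V^γ constant: T₄ = T₃·(P₄/P₃)^((γ−1)/γ) = 667.7 K; V₄ = V₃·(P₃/P₄)^(1/γ) = 0.08645 L.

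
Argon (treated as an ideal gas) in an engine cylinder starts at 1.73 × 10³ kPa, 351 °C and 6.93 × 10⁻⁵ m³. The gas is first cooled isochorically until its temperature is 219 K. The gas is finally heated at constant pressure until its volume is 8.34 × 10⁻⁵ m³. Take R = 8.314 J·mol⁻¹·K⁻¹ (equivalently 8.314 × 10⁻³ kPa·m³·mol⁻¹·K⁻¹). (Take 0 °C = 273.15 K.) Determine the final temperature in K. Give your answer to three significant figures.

T₃ ≈ 264 K

Convert: T₁ = 624.1 K.
V constant ⇒ P ∝ T: V₂ = V₁; P₂ = P₁·(T₂/T₁) = 607.0 kPa.
Isobaric, so V/T is constant: P₃ = P₂; T₃ = T₂·(V₃/V₂) = 263.6 K.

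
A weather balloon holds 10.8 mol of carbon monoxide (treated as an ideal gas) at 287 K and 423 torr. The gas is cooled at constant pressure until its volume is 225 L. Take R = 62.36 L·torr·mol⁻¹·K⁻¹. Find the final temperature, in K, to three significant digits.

From PV = nRT: V₁ = nRT₁/P₁ = 457.0 L.
P constant ⇒ V ∝ T: P₂ = P₁; T₂ = T₁·(V₂/V₁) = 141.3 K.

T₂ ≈ 141 K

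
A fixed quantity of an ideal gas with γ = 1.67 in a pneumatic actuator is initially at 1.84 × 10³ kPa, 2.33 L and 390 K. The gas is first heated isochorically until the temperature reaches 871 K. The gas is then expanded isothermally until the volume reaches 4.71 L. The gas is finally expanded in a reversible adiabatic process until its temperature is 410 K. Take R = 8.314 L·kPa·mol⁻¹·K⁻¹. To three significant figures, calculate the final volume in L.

V constant ⇒ P ∝ T: V₂ = V₁; P₂ = P₁·(T₂/T₁) = 4109 kPa.
T constant ⇒ Boyle's law P V = const: T₃ = T₂; P₃ = P₂·(V₂/V₃) = 2033 kPa.
Reversible adiabatic, γ = 1.67: P₄ = P₃·(T₄/T₃)^(γ/(γ−1)) = 310.8 kPa; V₄ = V₃·(T₃/T₄)^(1/(γ−1)) = 14.50 L.

V₄ ≈ 14.5 L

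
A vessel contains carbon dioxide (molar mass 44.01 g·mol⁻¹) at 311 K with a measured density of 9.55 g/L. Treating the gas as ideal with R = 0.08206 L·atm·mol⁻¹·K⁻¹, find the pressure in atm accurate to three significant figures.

ρ = PM/(RT) ⇒ P = ρRT/M = (9.55 × 0.08206 × 311.0) / 44.01

P ≈ 5.54 atm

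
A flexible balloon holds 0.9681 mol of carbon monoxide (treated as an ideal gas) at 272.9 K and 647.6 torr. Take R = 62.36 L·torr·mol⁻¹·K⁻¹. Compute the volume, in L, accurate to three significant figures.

PV = nRT ⇒ V = nRT/P = (0.9681 × 62.36 × 272.9) / 647.6

V ≈ 25.4 L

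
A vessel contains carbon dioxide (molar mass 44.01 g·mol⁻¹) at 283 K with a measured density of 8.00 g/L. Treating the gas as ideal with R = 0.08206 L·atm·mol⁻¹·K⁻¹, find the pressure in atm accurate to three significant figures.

ρ = PM/(RT) ⇒ P = ρRT/M = (8.00 × 0.08206 × 283.0) / 44.01

P ≈ 4.22 atm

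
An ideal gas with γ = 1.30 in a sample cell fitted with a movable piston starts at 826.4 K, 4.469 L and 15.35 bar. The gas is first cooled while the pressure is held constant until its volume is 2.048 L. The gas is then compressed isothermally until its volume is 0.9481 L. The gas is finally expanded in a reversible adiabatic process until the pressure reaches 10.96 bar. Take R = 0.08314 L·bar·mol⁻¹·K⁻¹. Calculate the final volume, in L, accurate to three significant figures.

V₄ ≈ 2.22 L

P constant ⇒ V ∝ T: P₂ = P₁; T₂ = T₁·(V₂/V₁) = 378.7 K.
Isothermal, so P V is constant: T₃ = T₂; P₃ = P₂·(V₂/V₃) = 33.16 bar.
Reversible adiabatic, γ = 1.30: T₄ = T₃·(P₄/P₃)^((γ−1)/γ) = 293.3 K; V₄ = V₃·(P₃/P₄)^(1/γ) = 2.222 L.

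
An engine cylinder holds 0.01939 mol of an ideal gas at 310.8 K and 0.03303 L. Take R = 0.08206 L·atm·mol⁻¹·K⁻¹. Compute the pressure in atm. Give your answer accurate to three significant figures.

PV = nRT ⇒ P = nRT/V = (0.01939 × 0.08206 × 310.8) / 0.03303

P ≈ 15.0 atm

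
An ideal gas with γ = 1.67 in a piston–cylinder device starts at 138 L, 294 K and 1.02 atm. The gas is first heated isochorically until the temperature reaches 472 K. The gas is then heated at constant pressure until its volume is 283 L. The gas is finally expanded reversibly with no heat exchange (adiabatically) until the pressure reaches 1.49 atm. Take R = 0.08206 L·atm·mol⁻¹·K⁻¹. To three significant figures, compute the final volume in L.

V₄ ≈ 299 L

Isochoric, so P/T is constant: V₂ = V₁; P₂ = P₁·(T₂/T₁) = 1.638 atm.
Isobaric, so V/T is constant: P₃ = P₂; T₃ = T₂·(V₃/V₂) = 967.9 K.
Adiabatic (γ = 1.67), T V^(γ−1) and P V^γ constant: T₄ = T₃·(P₄/P₃)^((γ−1)/γ) = 932.0 K; V₄ = V₃·(P₃/P₄)^(1/γ) = 299.5 L.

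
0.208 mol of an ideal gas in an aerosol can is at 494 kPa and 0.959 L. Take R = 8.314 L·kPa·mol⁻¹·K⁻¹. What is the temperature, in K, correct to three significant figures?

T ≈ 274 K

PV = nRT ⇒ T = PV/(nR) = (494 × 0.959) / (0.208 × 8.314)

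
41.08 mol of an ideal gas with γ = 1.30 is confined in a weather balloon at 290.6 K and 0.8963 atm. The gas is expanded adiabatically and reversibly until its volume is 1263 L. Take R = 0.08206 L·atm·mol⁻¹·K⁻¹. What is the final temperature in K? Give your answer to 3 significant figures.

T₂ ≈ 278 K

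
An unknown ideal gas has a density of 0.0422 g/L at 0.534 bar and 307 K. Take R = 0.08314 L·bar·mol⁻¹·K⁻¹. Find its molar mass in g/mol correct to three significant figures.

ρ = PM/(RT) ⇒ M = ρRT/P = (0.0422 × 0.08314 × 307.0) / 0.534

M ≈ 2.02 g/mol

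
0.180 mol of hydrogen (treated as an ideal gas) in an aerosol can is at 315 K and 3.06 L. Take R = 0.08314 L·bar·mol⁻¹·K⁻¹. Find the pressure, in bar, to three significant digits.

PV = nRT ⇒ P = nRT/V = (0.180 × 0.08314 × 315) / 3.06

P ≈ 1.54 bar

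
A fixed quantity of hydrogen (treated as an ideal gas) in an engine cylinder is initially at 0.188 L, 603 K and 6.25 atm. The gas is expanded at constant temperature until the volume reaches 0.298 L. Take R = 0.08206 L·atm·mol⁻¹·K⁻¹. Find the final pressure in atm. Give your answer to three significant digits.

T constant ⇒ Boyle's law P V = const: T₂ = T₁; P₂ = P₁·(V₁/V₂) = 3.943 atm.

P₂ ≈ 3.94 atm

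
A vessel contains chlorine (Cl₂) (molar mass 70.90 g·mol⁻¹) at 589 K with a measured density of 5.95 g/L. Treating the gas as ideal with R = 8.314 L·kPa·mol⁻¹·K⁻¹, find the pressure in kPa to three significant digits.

P ≈ 411 kPa

ρ = PM/(RT) ⇒ P = ρRT/M = (5.95 × 8.314 × 589.0) / 70.90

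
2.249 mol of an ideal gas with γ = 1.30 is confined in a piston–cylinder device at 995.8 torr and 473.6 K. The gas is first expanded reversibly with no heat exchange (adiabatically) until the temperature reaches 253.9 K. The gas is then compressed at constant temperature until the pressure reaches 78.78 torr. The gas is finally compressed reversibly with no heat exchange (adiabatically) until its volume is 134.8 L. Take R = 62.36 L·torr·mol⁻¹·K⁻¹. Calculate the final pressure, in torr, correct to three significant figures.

P₄ ≈ 380 torr

From PV = nRT: V₁ = nRT₁/P₁ = 66.70 L.
Adiabatic (γ = 1.30), T V^(γ−1) and P V^γ constant: P₂ = P₁·(T₂/T₁)^(γ/(γ−1)) = 66.82 torr; V₂ = V₁·(T₁/T₂)^(1/(γ−1)) = 532.9 L.
Isothermal, so P V is constant: T₃ = T₂; V₃ = V₂·(P₂/P₃) = 452.0 L.
Reversible adiabatic, γ = 1.30: T₄ = T₃·(V₃/V₄)^(γ−1) = 365.0 K; P₄ = P₃·(V₃/V₄)^γ = 379.8 torr.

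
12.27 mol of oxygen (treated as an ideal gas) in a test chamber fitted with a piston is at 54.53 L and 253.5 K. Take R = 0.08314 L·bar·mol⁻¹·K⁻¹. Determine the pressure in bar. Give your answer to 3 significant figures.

P ≈ 4.74 bar

PV = nRT ⇒ P = nRT/V = (12.27 × 0.08314 × 253.5) / 54.53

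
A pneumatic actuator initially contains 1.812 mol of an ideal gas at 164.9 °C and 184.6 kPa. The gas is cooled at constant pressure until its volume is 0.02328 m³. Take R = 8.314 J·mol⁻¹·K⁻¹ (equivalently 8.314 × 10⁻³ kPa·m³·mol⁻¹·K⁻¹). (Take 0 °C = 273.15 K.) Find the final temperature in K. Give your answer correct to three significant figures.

Convert: T₁ = 438.0 K.
From PV = nRT: V₁ = nRT₁/P₁ = 0.03575 m³.
P constant ⇒ V ∝ T: P₂ = P₁; T₂ = T₁·(V₂/V₁) = 285.3 K.

T₂ ≈ 285 K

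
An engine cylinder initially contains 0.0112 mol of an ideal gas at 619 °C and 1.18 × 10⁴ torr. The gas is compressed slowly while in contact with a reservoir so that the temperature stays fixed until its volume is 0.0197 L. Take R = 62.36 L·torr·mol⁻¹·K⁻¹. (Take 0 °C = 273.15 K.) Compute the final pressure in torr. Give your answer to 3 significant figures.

P₂ ≈ 3.16e+04 torr

Convert: T₁ = 892.1 K.
From PV = nRT: V₁ = nRT₁/P₁ = 0.05281 L.
T constant ⇒ Boyle's law P V = const: T₂ = T₁; P₂ = P₁·(V₁/V₂) = 3.163e+04 torr.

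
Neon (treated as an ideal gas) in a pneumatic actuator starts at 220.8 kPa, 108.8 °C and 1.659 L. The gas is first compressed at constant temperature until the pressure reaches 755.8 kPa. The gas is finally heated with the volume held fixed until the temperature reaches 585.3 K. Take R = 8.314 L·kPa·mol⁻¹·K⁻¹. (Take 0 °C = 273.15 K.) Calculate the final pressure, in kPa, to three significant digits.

Convert: T₁ = 381.9 K.
T constant ⇒ Boyle's law P V = const: T₂ = T₁; V₂ = V₁·(P₁/P₂) = 0.4847 L.
Isochoric, so P/T is constant: V₃ = V₂; P₃ = P₂·(T₃/T₂) = 1158 kPa.

P₃ ≈ 1.16e+03 kPa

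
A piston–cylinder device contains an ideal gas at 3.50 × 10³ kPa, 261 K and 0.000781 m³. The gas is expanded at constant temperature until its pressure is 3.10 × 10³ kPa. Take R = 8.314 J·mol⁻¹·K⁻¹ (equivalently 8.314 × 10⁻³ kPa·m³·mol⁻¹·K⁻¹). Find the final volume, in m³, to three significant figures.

V₂ ≈ 0.000882 m³

Isothermal, so P V is constant: T₂ = T₁; V₂ = V₁·(P₁/P₂) = 0.0008818 m³.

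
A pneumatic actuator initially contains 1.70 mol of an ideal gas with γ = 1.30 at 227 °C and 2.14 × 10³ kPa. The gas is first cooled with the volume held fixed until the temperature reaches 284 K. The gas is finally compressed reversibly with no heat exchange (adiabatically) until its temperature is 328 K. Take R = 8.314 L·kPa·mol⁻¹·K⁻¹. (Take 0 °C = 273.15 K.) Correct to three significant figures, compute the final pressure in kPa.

P₃ ≈ 2.27e+03 kPa

Convert: T₁ = 500.1 K.
From PV = nRT: V₁ = nRT₁/P₁ = 3.303 L.
V constant ⇒ P ∝ T: V₂ = V₁; P₂ = P₁·(T₂/T₁) = 1215 kPa.
Reversible adiabatic, γ = 1.30: P₃ = P₂·(T₃/T₂)^(γ/(γ−1)) = 2268 kPa; V₃ = V₂·(T₂/T₃)^(1/(γ−1)) = 2.044 L.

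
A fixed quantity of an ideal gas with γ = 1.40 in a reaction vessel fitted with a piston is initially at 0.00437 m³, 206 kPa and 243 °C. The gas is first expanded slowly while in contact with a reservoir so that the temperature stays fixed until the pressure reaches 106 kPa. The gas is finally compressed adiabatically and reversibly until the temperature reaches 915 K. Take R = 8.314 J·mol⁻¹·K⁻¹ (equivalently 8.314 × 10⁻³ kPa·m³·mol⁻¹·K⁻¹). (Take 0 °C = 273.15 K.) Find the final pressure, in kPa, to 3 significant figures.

Convert: T₁ = 516.1 K.
Isothermal, so P V is constant: T₂ = T₁; V₂ = V₁·(P₁/P₂) = 0.008493 m³.
Reversible adiabatic, γ = 1.40: P₃ = P₂·(T₃/T₂)^(γ/(γ−1)) = 786.3 kPa; V₃ = V₂·(T₂/T₃)^(1/(γ−1)) = 0.002030 m³.

P₃ ≈ 786 kPa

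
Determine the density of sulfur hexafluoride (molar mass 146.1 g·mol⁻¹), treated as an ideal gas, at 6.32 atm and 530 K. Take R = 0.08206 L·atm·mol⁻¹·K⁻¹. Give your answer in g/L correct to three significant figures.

ρ ≈ 21.2 g/L

ρ = PM/(RT) = (6.32 × 146.1) / (0.08206 × 530.0)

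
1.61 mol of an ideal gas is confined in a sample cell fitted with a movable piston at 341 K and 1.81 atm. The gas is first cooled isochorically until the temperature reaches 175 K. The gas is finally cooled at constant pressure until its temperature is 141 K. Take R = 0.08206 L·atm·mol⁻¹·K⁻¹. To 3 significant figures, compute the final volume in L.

From PV = nRT: V₁ = nRT₁/P₁ = 24.89 L.
Isochoric, so P/T is constant: V₂ = V₁; P₂ = P₁·(T₂/T₁) = 0.9289 atm.
P constant ⇒ V ∝ T: P₃ = P₂; V₃ = V₂·(T₃/T₂) = 20.05 L.

V₃ ≈ 20.1 L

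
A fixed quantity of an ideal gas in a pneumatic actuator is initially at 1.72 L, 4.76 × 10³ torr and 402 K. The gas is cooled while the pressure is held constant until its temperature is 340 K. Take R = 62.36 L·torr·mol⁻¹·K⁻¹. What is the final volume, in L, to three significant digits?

V₂ ≈ 1.45 L

P constant ⇒ V ∝ T: P₂ = P₁; V₂ = V₁·(T₂/T₁) = 1.455 L.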